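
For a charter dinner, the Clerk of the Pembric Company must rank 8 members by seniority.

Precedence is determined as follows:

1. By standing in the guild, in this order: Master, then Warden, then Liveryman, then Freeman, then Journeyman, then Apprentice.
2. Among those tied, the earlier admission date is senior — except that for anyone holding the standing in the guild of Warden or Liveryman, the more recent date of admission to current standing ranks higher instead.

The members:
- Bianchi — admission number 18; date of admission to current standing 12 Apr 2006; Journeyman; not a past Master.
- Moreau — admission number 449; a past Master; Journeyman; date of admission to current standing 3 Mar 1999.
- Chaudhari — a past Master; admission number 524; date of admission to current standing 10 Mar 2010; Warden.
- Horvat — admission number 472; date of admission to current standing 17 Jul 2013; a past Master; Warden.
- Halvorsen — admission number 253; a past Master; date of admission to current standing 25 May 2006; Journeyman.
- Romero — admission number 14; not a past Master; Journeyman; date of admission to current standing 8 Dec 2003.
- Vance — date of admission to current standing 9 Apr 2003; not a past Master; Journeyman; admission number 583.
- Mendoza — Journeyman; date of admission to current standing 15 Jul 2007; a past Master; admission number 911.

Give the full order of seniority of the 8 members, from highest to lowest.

By standing in the guild: Horvat and Chaudhari (Warden); then Moreau, Vance, Romero, Bianchi, Halvorsen and Mendoza (Journeyman).
Among Horvat and Chaudhari, by date of admission to current standing (later first) (reversed rule for this group): Horvat (17 Jul 2013) before Chaudhari (10 Mar 2010).
Among Moreau, Vance, Romero, Bianchi, Halvorsen and Mendoza, by date of admission to current standing (earlier first): Moreau (3 Mar 1999) before Vance (9 Apr 2003) before Romero (8 Dec 2003) before Bianchi (12 Apr 2006) before Halvorsen (25 May 2006) before Mendoza (15 Jul 2007).
Full order: Horvat, Chaudhari, Moreau, Vance, Romero, Bianchi, Halvorsen, Mendoza.

Horvat, Chaudhari, Moreau, Vance, Romero, Bianchi, Halvorsen, Mendoza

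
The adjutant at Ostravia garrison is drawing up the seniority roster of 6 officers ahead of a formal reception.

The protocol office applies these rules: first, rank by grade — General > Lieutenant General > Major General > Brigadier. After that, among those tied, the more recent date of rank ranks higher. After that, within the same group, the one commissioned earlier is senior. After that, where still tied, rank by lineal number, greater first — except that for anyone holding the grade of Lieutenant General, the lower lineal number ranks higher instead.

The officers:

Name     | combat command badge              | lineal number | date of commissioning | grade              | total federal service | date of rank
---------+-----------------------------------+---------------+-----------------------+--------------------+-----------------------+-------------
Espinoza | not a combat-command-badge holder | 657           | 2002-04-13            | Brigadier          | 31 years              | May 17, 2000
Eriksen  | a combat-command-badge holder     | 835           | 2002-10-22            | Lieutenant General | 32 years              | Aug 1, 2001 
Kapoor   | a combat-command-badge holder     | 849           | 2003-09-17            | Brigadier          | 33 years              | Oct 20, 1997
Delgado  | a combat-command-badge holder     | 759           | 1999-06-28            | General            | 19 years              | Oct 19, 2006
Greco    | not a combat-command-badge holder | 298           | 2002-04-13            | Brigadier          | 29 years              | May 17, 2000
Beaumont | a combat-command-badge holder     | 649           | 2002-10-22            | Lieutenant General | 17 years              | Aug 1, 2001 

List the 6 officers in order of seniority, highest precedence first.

Delgado, Beaumont, Eriksen, Espinoza, Greco, Kapoor

By grade: Delgado (General); then Beaumont and Eriksen (Lieutenant General); then Espinoza, Greco and Kapoor (Brigadier).
Beaumont and Eriksen both have date of rank Aug 1, 2001, so the next rule applies.
Beaumont and Eriksen both have date of commissioning 2002-10-22, so the next rule applies.
Among Beaumont and Eriksen, by lineal number (lower first) (reversed rule for this group): Beaumont (649) before Eriksen (835).
Among Espinoza, Greco and Kapoor, by date of rank (later first): Espinoza and Greco (May 17, 2000) before Kapoor (Oct 20, 1997).
Espinoza and Greco both have date of commissioning 2002-04-13, so the next rule applies.
Among Espinoza and Greco, by lineal number (higher first): Espinoza (657) before Greco (298).
Full order: Delgado, Beaumont, Eriksen, Espinoza, Greco, Kapoor.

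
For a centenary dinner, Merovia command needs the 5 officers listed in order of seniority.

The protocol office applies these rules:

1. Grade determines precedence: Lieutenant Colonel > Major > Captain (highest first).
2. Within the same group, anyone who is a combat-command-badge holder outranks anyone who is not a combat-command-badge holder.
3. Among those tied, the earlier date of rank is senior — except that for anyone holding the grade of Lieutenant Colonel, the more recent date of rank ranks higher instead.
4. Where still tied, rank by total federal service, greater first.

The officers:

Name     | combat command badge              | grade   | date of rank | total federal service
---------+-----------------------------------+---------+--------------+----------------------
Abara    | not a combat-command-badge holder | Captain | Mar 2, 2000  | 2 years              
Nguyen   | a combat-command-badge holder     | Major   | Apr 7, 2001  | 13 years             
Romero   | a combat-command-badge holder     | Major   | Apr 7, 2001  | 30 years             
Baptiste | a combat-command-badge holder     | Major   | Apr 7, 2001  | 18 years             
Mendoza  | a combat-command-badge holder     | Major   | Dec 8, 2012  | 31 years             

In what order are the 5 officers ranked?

Romero, Baptiste, Nguyen, Mendoza, Abara

By grade: Romero, Baptiste, Nguyen and Mendoza (Major); then Abara (Captain).
Romero, Baptiste, Nguyen and Mendoza are each a combat-command-badge holder, so the next rule applies.
Among Romero, Baptiste, Nguyen and Mendoza, by date of rank (earlier first): Romero, Baptiste and Nguyen (Apr 7, 2001) before Mendoza (Dec 8, 2012).
Among Romero, Baptiste and Nguyen, by total federal service (higher first): Romero (30 years) before Baptiste (18 years) before Nguyen (13 years).
Full order: Romero, Baptiste, Nguyen, Mendoza, Abara.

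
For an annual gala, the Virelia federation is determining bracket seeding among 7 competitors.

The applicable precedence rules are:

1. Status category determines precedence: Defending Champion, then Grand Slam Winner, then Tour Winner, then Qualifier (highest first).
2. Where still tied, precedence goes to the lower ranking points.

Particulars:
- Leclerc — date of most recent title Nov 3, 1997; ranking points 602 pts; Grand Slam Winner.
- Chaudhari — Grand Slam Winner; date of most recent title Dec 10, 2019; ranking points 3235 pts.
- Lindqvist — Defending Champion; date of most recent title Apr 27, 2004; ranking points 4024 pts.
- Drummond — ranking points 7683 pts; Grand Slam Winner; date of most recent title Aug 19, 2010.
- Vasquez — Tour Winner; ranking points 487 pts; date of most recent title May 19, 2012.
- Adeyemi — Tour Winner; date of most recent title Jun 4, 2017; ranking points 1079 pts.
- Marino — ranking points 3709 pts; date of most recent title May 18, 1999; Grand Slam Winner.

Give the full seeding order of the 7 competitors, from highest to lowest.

Lindqvist, Leclerc, Chaudhari, Marino, Drummond, Vasquez, Adeyemi

By status category: Lindqvist (Defending Champion); then Leclerc, Chaudhari, Marino and Drummond (Grand Slam Winner); then Vasquez and Adeyemi (Tour Winner).
Among Leclerc, Chaudhari, Marino and Drummond, by ranking points (lower first): Leclerc (602 pts) before Chaudhari (3235 pts) before Marino (3709 pts) before Drummond (7683 pts).
Among Vasquez and Adeyemi, by ranking points (lower first): Vasquez (487 pts) before Adeyemi (1079 pts).
Full order: Lindqvist, Leclerc, Chaudhari, Marino, Drummond, Vasquez, Adeyemi.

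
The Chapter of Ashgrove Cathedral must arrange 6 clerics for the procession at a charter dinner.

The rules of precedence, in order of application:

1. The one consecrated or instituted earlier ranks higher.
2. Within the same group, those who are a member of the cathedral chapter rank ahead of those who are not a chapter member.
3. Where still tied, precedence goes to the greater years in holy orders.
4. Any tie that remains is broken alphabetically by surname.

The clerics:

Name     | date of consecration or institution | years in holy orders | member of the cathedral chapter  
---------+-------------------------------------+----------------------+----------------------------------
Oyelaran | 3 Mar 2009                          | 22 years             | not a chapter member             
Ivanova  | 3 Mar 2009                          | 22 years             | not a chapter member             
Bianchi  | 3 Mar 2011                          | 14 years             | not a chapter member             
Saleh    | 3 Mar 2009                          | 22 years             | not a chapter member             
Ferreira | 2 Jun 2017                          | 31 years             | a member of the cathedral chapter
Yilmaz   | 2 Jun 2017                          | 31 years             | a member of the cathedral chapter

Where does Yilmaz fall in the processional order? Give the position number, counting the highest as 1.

By date of consecration or institution (earlier first): Ivanova, Oyelaran and Saleh (each 3 Mar 2009); then Bianchi (3 Mar 2011); then Ferreira and Yilmaz (both 2 Jun 2017).
Ivanova, Oyelaran and Saleh are each not a chapter member, so the next rule applies.
Ivanova, Oyelaran and Saleh all have years in holy orders 22 years, so the next rule applies.
Among Ivanova, Oyelaran and Saleh, alphabetically by surname: Ivanova before Oyelaran before Saleh.
Ferreira and Yilmaz are each a member of the cathedral chapter, so the next rule applies.
Ferreira and Yilmaz both have years in holy orders 31 years, so the next rule applies.
Among Ferreira and Yilmaz, alphabetically by surname: Ferreira before Yilmaz.
Order: Ivanova, Oyelaran, Saleh, Bianchi, Ferreira, Yilmaz. So position 6.

6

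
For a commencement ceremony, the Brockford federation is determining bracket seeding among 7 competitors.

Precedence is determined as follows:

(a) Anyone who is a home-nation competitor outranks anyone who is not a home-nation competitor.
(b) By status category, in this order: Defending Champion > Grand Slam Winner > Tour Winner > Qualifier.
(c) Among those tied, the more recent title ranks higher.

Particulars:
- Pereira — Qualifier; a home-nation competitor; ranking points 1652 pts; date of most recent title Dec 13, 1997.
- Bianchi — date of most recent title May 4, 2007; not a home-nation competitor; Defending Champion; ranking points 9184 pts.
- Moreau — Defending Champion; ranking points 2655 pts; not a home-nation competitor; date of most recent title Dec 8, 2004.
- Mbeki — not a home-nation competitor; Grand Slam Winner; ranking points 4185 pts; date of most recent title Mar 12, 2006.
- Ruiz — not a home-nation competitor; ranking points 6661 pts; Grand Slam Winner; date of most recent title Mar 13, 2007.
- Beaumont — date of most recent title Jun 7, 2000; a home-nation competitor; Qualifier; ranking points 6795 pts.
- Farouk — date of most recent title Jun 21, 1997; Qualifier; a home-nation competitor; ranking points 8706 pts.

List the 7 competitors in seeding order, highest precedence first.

By the first rule: Beaumont, Pereira and Farouk (each a home-nation competitor); then Bianchi, Moreau, Ruiz and Mbeki (each not a home-nation competitor).
Beaumont, Pereira and Farouk are each Qualifier, so the next rule applies.
Among Beaumont, Pereira and Farouk, by date of most recent title (later first): Beaumont (Jun 7, 2000) before Pereira (Dec 13, 1997) before Farouk (Jun 21, 1997).
Among Bianchi, Moreau, Ruiz and Mbeki, by status category: Bianchi and Moreau (Defending Champion) before Ruiz and Mbeki (Grand Slam Winner).
Among Bianchi and Moreau, by date of most recent title (later first): Bianchi (May 4, 2007) before Moreau (Dec 8, 2004).
Among Ruiz and Mbeki, by date of most recent title (later first): Ruiz (Mar 13, 2007) before Mbeki (Mar 12, 2006).
Full order: Beaumont, Pereira, Farouk, Bianchi, Moreau, Ruiz, Mbeki.

Beaumont, Pereira, Farouk, Bianchi, Moreau, Ruiz, Mbeki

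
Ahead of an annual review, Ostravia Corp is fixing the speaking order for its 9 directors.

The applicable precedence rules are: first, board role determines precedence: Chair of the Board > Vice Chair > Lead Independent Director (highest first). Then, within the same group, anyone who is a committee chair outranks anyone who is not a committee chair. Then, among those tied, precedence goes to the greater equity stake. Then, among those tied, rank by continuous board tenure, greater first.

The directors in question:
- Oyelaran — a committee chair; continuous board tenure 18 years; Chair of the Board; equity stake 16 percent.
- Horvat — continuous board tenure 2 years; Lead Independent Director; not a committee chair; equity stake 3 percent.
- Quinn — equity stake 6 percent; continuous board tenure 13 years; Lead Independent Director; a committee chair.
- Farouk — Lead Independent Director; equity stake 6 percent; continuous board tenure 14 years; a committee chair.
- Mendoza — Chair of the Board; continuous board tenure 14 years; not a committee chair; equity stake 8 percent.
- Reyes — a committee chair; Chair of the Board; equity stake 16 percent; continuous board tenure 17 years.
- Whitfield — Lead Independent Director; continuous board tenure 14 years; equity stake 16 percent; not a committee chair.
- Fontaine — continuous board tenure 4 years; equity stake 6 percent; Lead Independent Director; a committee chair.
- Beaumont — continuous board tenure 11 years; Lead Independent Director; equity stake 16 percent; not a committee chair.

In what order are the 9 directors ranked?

Oyelaran, Reyes, Mendoza, Farouk, Quinn, Fontaine, Whitfield, Beaumont, Horvat

By board role: Oyelaran, Reyes and Mendoza (Chair of the Board); then Farouk, Quinn, Fontaine, Whitfield, Beaumont and Horvat (Lead Independent Director).
Among Oyelaran, Reyes and Mendoza, a committee chair before not a committee chair: Oyelaran and Reyes (a committee chair) before Mendoza (not a committee chair).
Oyelaran and Reyes both have equity stake 16 percent, so the next rule applies.
Among Oyelaran and Reyes, by continuous board tenure (higher first): Oyelaran (18 years) before Reyes (17 years).
Among Farouk, Quinn, Fontaine, Whitfield, Beaumont and Horvat, a committee chair before not a committee chair: Farouk, Quinn and Fontaine (a committee chair) before Whitfield, Beaumont and Horvat (not a committee chair).
Farouk, Quinn and Fontaine all have equity stake 6 percent, so the next rule applies.
Among Farouk, Quinn and Fontaine, by continuous board tenure (higher first): Farouk (14 years) before Quinn (13 years) before Fontaine (4 years).
Among Whitfield, Beaumont and Horvat, by equity stake (higher first): Whitfield and Beaumont (16 percent) before Horvat (3 percent).
Among Whitfield and Beaumont, by continuous board tenure (higher first): Whitfield (14 years) before Beaumont (11 years).
Full order: Oyelaran, Reyes, Mendoza, Farouk, Quinn, Fontaine, Whitfield, Beaumont, Horvat.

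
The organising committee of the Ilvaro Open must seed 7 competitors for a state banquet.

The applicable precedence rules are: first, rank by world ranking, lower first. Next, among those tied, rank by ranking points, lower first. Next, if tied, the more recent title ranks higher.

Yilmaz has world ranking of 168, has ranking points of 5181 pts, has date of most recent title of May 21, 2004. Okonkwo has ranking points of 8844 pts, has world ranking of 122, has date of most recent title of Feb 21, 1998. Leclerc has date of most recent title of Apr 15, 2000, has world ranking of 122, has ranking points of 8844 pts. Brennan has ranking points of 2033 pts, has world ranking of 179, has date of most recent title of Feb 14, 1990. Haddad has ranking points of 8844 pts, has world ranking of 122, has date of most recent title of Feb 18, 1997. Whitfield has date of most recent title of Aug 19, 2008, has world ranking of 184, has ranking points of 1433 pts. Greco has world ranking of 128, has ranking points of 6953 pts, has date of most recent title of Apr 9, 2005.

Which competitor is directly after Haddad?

Greco

By world ranking (lower first): Leclerc, Okonkwo and Haddad (each 122); then Greco (128); then Yilmaz (168); then Brennan (179); then Whitfield (184).
Leclerc, Okonkwo and Haddad all have ranking points 8844 pts, so the next rule applies.
Among Leclerc, Okonkwo and Haddad, by date of most recent title (later first): Leclerc (Apr 15, 2000) before Okonkwo (Feb 21, 1998) before Haddad (Feb 18, 1997).
Order: Leclerc, Okonkwo, Haddad, Greco, Yilmaz, Brennan, Whitfield.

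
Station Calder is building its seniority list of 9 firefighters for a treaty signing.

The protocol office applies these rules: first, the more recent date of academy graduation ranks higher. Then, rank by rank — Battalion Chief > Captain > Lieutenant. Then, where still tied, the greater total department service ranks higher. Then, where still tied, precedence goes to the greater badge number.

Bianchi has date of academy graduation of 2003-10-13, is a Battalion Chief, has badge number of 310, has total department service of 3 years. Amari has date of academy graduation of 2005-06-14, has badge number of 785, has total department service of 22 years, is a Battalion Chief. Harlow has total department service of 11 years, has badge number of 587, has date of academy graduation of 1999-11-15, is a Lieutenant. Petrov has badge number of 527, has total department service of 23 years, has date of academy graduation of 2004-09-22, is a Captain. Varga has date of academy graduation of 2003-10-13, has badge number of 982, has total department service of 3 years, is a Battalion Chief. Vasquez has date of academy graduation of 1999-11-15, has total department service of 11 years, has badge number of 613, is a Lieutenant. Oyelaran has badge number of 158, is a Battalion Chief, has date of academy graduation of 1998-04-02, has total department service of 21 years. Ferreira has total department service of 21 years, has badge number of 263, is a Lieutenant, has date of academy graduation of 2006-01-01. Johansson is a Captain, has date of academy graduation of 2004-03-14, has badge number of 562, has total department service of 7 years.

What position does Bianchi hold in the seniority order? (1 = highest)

By date of academy graduation (later first): Ferreira (2006-01-01); then Amari (2005-06-14); then Petrov (2004-09-22); then Johansson (2004-03-14); then Varga and Bianchi (both 2003-10-13); then Vasquez and Harlow (both 1999-11-15); then Oyelaran (1998-04-02).
Varga and Bianchi are each Battalion Chief, so the next rule applies.
Varga and Bianchi both have total department service 3 years, so the next rule applies.
Among Varga and Bianchi, by badge number (higher first): Varga (982) before Bianchi (310).
Vasquez and Harlow are each Lieutenant, so the next rule applies.
Vasquez and Harlow both have total department service 11 years, so the next rule applies.
Among Vasquez and Harlow, by badge number (higher first): Vasquez (613) before Harlow (587).
Order: Ferreira, Amari, Petrov, Johansson, Varga, Bianchi, Vasquez, Harlow, Oyelaran. So position 6.

6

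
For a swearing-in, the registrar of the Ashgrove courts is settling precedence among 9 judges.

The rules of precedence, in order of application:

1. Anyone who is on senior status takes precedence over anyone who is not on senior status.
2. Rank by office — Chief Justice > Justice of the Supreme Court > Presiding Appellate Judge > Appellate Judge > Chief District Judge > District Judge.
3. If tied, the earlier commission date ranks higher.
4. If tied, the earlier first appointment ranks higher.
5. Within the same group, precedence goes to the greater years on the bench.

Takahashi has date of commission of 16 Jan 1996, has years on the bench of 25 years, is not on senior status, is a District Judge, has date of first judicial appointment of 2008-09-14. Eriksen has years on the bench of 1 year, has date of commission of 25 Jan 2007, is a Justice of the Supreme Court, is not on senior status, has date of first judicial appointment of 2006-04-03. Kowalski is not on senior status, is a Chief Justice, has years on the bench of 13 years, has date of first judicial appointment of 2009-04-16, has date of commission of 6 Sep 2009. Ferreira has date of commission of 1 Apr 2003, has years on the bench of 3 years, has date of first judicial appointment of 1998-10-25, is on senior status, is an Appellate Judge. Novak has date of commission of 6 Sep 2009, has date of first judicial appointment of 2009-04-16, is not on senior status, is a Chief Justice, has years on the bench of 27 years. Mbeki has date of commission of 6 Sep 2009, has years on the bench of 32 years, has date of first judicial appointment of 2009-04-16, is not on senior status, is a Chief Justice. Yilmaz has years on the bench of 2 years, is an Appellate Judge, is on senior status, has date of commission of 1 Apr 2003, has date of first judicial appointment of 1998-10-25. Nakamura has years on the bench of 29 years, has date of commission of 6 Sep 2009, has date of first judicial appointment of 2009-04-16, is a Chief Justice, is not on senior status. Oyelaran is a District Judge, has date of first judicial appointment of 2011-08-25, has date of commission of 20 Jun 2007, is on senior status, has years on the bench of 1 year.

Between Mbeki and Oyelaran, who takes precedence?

By the first rule: Ferreira, Yilmaz and Oyelaran (each on senior status); then Mbeki, Nakamura, Novak, Kowalski, Eriksen and Takahashi (each not on senior status).
Among Ferreira, Yilmaz and Oyelaran, by office: Ferreira and Yilmaz (Appellate Judge) before Oyelaran (District Judge).
Ferreira and Yilmaz both have date of commission 1 Apr 2003, so the next rule applies.
Ferreira and Yilmaz both have date of first judicial appointment 1998-10-25, so the next rule applies.
Among Ferreira and Yilmaz, by years on the bench (higher first): Ferreira (3 years) before Yilmaz (2 years).
Among Mbeki, Nakamura, Novak, Kowalski, Eriksen and Takahashi, by office: Mbeki, Nakamura, Novak and Kowalski (Chief Justice) before Eriksen (Justice of the Supreme Court) before Takahashi (District Judge).
Mbeki, Nakamura, Novak and Kowalski all have date of commission 6 Sep 2009, so the next rule applies.
Mbeki, Nakamura, Novak and Kowalski all have date of first judicial appointment 2009-04-16, so the next rule applies.
Among Mbeki, Nakamura, Novak and Kowalski, by years on the bench (higher first): Mbeki (32 years) before Nakamura (29 years) before Novak (27 years) before Kowalski (13 years).
So Oyelaran takes precedence.

Oyelaran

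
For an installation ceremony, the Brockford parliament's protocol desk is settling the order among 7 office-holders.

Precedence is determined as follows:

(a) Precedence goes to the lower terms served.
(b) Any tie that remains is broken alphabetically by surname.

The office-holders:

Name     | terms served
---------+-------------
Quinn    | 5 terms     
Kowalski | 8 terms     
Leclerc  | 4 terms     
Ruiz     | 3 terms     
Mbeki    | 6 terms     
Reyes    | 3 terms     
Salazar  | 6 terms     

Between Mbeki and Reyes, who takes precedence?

Reyes

By terms served (lower first): Reyes and Ruiz (both 3 terms); then Leclerc (4 terms); then Quinn (5 terms); then Mbeki and Salazar (both 6 terms); then Kowalski (8 terms).
Among Reyes and Ruiz, alphabetically by surname: Reyes before Ruiz.
Among Mbeki and Salazar, alphabetically by surname: Mbeki before Salazar.
So Reyes takes precedence.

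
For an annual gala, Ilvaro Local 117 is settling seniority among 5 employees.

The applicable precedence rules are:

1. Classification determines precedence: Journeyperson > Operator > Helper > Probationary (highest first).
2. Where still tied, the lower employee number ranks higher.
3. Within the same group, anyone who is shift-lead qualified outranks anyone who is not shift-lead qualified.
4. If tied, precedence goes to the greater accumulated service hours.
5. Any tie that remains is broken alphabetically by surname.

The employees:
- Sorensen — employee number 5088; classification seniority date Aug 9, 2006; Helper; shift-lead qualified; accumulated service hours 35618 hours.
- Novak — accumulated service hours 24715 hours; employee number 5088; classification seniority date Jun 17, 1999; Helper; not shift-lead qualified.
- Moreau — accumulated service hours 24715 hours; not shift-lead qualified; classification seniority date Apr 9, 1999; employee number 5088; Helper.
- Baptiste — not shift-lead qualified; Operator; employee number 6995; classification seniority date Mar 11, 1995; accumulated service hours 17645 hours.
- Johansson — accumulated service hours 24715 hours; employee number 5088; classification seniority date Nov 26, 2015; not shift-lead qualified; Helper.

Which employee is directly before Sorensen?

By classification: Baptiste (Operator); then Sorensen, Johansson, Moreau and Novak (Helper).
Sorensen, Johansson, Moreau and Novak all have employee number 5088, so the next rule applies.
Among Sorensen, Johansson, Moreau and Novak, shift-lead qualified before not shift-lead qualified: Sorensen (shift-lead qualified) before Johansson, Moreau and Novak (not shift-lead qualified).
Johansson, Moreau and Novak all have accumulated service hours 24715 hours, so the next rule applies.
Among Johansson, Moreau and Novak, alphabetically by surname: Johansson before Moreau before Novak.
Order: Baptiste, Sorensen, Johansson, Moreau, Novak.

Baptiste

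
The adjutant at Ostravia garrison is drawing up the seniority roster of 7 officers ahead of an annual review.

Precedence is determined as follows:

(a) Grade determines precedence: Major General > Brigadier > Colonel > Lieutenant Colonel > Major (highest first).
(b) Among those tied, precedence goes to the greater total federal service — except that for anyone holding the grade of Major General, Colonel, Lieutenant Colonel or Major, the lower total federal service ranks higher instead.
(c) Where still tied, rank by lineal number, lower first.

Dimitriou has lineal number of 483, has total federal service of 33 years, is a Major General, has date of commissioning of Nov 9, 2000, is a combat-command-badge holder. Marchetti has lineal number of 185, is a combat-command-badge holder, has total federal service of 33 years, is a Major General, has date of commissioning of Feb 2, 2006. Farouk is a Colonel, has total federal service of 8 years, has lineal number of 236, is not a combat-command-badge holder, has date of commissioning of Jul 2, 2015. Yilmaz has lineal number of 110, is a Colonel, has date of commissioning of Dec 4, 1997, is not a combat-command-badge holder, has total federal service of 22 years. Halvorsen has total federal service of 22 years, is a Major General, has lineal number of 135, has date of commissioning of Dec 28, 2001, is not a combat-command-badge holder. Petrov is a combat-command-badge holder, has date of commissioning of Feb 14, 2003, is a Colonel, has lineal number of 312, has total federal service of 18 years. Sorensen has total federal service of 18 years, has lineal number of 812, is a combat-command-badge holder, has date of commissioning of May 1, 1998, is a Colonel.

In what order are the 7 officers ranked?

Halvorsen, Marchetti, Dimitriou, Farouk, Petrov, Sorensen, Yilmaz

By grade: Halvorsen, Marchetti and Dimitriou (Major General); then Farouk, Petrov, Sorensen and Yilmaz (Colonel).
Among Halvorsen, Marchetti and Dimitriou, by total federal service (lower first) (reversed rule for this group): Halvorsen (22 years) before Marchetti and Dimitriou (33 years).
Among Marchetti and Dimitriou, by lineal number (lower first): Marchetti (185) before Dimitriou (483).
Among Farouk, Petrov, Sorensen and Yilmaz, by total federal service (lower first) (reversed rule for this group): Farouk (8 years) before Petrov and Sorensen (18 years) before Yilmaz (22 years).
Among Petrov and Sorensen, by lineal number (lower first): Petrov (312) before Sorensen (812).
Full order: Halvorsen, Marchetti, Dimitriou, Farouk, Petrov, Sorensen, Yilmaz.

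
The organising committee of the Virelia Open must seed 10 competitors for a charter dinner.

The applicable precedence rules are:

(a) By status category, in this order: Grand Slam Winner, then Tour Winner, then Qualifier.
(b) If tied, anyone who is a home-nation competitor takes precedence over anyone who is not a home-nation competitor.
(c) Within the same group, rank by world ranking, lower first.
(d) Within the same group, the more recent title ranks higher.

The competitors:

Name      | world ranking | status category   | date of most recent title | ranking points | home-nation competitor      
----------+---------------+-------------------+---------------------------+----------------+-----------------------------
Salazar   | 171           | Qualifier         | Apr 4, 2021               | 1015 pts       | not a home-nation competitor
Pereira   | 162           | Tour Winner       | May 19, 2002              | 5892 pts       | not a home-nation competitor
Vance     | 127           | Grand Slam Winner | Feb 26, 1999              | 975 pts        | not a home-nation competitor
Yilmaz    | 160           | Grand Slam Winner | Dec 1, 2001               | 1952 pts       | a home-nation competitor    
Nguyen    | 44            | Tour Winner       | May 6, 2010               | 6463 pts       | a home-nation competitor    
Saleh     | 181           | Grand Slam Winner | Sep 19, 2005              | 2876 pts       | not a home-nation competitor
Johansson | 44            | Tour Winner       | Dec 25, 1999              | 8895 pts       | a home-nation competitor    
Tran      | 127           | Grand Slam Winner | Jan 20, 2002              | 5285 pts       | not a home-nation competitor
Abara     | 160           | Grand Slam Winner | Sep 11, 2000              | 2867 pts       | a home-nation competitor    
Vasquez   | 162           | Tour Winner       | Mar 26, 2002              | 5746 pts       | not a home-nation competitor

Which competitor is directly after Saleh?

By status category: Yilmaz, Abara, Tran, Vance and Saleh (Grand Slam Winner); then Nguyen, Johansson, Pereira and Vasquez (Tour Winner); then Salazar (Qualifier).
Among Yilmaz, Abara, Tran, Vance and Saleh, a home-nation competitor before not a home-nation competitor: Yilmaz and Abara (a home-nation competitor) before Tran, Vance and Saleh (not a home-nation competitor).
Yilmaz and Abara both have world ranking 160, so the next rule applies.
Among Yilmaz and Abara, by date of most recent title (later first): Yilmaz (Dec 1, 2001) before Abara (Sep 11, 2000).
Among Tran, Vance and Saleh, by world ranking (lower first): Tran and Vance (127) before Saleh (181).
Among Tran and Vance, by date of most recent title (later first): Tran (Jan 20, 2002) before Vance (Feb 26, 1999).
Among Nguyen, Johansson, Pereira and Vasquez, a home-nation competitor before not a home-nation competitor: Nguyen and Johansson (a home-nation competitor) before Pereira and Vasquez (not a home-nation competitor).
Nguyen and Johansson both have world ranking 44, so the next rule applies.
Among Nguyen and Johansson, by date of most recent title (later first): Nguyen (May 6, 2010) before Johansson (Dec 25, 1999).
Pereira and Vasquez both have world ranking 162, so the next rule applies.
Among Pereira and Vasquez, by date of most recent title (later first): Pereira (May 19, 2002) before Vasquez (Mar 26, 2002).
Order: Yilmaz, Abara, Tran, Vance, Saleh, Nguyen, Johansson, Pereira, Vasquez, Salazar.

Nguyen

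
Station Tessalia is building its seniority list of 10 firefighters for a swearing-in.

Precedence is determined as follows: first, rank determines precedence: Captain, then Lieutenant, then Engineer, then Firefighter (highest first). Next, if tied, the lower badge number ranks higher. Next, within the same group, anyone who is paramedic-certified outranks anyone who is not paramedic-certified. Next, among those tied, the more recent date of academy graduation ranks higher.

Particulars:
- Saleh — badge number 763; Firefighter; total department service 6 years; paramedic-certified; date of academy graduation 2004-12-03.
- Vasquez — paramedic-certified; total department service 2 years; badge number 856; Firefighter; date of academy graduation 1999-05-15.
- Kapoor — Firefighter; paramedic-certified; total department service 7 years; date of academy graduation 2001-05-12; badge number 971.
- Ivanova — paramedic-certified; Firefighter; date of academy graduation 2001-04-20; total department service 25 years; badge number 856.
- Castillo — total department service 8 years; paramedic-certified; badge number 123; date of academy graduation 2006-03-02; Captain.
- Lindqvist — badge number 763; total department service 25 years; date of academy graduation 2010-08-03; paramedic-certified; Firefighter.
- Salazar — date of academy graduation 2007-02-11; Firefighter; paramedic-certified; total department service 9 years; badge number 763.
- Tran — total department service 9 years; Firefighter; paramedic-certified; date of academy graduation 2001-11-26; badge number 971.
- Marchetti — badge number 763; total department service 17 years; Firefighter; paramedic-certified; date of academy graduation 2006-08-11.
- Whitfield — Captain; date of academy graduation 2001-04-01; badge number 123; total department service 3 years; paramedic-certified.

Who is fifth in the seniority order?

By rank: Castillo and Whitfield (Captain); then Lindqvist, Salazar, Marchetti, Saleh, Ivanova, Vasquez, Tran and Kapoor (Firefighter).
Castillo and Whitfield both have badge number 123, so the next rule applies.
Castillo and Whitfield are each paramedic-certified, so the next rule applies.
Among Castillo and Whitfield, by date of academy graduation (later first): Castillo (2006-03-02) before Whitfield (2001-04-01).
Among Lindqvist, Salazar, Marchetti, Saleh, Ivanova, Vasquez, Tran and Kapoor, by badge number (lower first): Lindqvist, Salazar, Marchetti and Saleh (763) before Ivanova and Vasquez (856) before Tran and Kapoor (971).
Lindqvist, Salazar, Marchetti and Saleh are each paramedic-certified, so the next rule applies.
Among Lindqvist, Salazar, Marchetti and Saleh, by date of academy graduation (later first): Lindqvist (2010-08-03) before Salazar (2007-02-11) before Marchetti (2006-08-11) before Saleh (2004-12-03).
Ivanova and Vasquez are each paramedic-certified, so the next rule applies.
Among Ivanova and Vasquez, by date of academy graduation (later first): Ivanova (2001-04-20) before Vasquez (1999-05-15).
Tran and Kapoor are each paramedic-certified, so the next rule applies.
Among Tran and Kapoor, by date of academy graduation (later first): Tran (2001-11-26) before Kapoor (2001-05-12).
Order: Castillo, Whitfield, Lindqvist, Salazar, Marchetti, Saleh, Ivanova, Vasquez, Tran, Kapoor.

Marchetti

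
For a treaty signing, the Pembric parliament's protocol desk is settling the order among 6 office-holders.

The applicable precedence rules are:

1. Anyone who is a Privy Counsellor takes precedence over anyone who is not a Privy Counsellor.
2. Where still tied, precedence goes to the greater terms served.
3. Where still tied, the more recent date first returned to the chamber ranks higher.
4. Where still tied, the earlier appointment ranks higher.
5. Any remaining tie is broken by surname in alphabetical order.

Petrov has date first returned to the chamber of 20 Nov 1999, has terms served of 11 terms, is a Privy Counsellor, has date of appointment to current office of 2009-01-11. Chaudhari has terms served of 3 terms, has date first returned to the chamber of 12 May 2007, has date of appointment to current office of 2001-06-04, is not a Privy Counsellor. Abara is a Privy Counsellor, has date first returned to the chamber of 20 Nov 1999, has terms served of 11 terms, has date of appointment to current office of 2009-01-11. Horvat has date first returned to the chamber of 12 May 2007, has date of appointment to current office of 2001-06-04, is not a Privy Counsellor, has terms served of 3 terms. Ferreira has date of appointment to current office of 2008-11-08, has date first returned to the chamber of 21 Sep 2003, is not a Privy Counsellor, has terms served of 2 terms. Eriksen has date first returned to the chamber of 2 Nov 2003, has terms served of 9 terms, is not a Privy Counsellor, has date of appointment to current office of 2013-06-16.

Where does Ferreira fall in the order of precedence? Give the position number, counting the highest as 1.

6

By the first rule: Abara and Petrov (both a Privy Counsellor); then Eriksen, Chaudhari, Horvat and Ferreira (each not a Privy Counsellor).
Abara and Petrov both have terms served 11 terms, so the next rule applies.
Abara and Petrov both have date first returned to the chamber 20 Nov 1999, so the next rule applies.
Abara and Petrov both have date of appointment to current office 2009-01-11, so the next rule applies.
Among Abara and Petrov, alphabetically by surname: Abara before Petrov.
Among Eriksen, Chaudhari, Horvat and Ferreira, by terms served (higher first): Eriksen (9 terms) before Chaudhari and Horvat (3 terms) before Ferreira (2 terms).
Chaudhari and Horvat both have date first returned to the chamber 12 May 2007, so the next rule applies.
Chaudhari and Horvat both have date of appointment to current office 2001-06-04, so the next rule applies.
Among Chaudhari and Horvat, alphabetically by surname: Chaudhari before Horvat.
Order: Abara, Petrov, Eriksen, Chaudhari, Horvat, Ferreira. So position 6.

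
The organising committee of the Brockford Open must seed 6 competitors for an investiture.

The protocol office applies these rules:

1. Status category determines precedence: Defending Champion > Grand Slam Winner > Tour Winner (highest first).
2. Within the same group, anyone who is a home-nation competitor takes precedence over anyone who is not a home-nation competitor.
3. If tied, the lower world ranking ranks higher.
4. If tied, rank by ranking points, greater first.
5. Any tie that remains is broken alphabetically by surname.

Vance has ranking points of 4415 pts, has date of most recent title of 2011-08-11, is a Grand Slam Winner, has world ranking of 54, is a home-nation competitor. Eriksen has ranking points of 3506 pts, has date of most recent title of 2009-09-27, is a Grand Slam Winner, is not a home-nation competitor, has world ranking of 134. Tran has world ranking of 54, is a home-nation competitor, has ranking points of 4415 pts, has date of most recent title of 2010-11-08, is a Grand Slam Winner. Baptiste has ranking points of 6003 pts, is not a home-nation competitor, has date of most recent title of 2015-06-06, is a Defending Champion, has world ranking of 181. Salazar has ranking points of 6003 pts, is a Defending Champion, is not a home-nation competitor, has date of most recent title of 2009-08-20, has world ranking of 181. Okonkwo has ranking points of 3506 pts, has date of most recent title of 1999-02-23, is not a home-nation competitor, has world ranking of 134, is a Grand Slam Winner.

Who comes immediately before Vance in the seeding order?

By status category: Baptiste and Salazar (Defending Champion); then Tran, Vance, Eriksen and Okonkwo (Grand Slam Winner).
Baptiste and Salazar are each not a home-nation competitor, so the next rule applies.
Baptiste and Salazar both have world ranking 181, so the next rule applies.
Baptiste and Salazar both have ranking points 6003 pts, so the next rule applies.
Among Baptiste and Salazar, alphabetically by surname: Baptiste before Salazar.
Among Tran, Vance, Eriksen and Okonkwo, a home-nation competitor before not a home-nation competitor: Tran and Vance (a home-nation competitor) before Eriksen and Okonkwo (not a home-nation competitor).
Tran and Vance both have world ranking 54, so the next rule applies.
Tran and Vance both have ranking points 4415 pts, so the next rule applies.
Among Tran and Vance, alphabetically by surname: Tran before Vance.
Eriksen and Okonkwo both have world ranking 134, so the next rule applies.
Eriksen and Okonkwo both have ranking points 3506 pts, so the next rule applies.
Among Eriksen and Okonkwo, alphabetically by surname: Eriksen before Okonkwo.
Order: Baptiste, Salazar, Tran, Vance, Eriksen, Okonkwo.

Tran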